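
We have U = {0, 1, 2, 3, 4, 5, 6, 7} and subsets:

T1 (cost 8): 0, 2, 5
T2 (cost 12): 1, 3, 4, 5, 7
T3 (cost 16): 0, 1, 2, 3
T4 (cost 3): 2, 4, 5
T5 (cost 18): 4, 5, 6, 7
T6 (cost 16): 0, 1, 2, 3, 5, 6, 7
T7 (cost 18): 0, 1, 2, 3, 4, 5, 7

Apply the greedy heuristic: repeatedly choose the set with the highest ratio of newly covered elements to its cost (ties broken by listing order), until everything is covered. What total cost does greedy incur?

19

Pick 1: T4 adds 3 new (2, 4, 5) at cost 3 (ratio 3/3).
Pick 2: T6 adds 5 new (0, 1, 3, 6, 7) at cost 16 (ratio 5/16).
Greedy total cost: 3 + 16 = 19.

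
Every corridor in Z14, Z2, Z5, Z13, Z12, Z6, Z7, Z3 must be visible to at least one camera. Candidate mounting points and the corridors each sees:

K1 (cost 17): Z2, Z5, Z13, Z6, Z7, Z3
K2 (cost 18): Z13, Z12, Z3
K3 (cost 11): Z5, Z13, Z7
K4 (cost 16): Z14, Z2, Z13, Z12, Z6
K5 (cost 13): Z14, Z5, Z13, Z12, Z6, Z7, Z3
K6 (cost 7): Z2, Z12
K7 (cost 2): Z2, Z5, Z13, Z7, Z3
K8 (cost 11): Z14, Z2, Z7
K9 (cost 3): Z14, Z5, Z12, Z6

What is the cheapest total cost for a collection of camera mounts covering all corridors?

K7, K9 cover every corridor at cost 2 + 3 = 5.
Any cover uses at least 2 camera mounts; among all covering selections none totals below 5.

5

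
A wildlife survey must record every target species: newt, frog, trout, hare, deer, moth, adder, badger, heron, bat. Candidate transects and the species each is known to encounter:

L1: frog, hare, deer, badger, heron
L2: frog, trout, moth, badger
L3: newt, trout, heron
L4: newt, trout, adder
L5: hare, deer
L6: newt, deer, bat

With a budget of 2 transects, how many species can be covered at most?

Choosing L1, L4 covers {newt, frog, trout, hare, deer, adder, badger, heron} — 8 species.
No choice of 2 transects does better; here moth, bat are left uncovered.

8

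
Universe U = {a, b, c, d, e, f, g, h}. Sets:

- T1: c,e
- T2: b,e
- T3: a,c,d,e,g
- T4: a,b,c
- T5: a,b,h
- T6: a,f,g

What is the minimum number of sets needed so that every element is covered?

3

T3, T5, T6 together cover {a, b, c, d, e, f, g, h} — every element.
No 2 of the 6 sets cover everything (all 15 pairs fall short), so 3 is minimum.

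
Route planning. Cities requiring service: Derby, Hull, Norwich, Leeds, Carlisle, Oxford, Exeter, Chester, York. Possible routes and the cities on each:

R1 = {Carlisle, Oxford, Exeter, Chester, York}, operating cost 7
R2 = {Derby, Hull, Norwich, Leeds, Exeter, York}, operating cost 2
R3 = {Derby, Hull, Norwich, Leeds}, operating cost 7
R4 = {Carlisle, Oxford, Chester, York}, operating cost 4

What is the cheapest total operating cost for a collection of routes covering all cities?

R2, R4 cover every city at operating cost 2 + 4 = 6.
Any cover uses at least 2 routes; among all covering selections none totals below 6.

6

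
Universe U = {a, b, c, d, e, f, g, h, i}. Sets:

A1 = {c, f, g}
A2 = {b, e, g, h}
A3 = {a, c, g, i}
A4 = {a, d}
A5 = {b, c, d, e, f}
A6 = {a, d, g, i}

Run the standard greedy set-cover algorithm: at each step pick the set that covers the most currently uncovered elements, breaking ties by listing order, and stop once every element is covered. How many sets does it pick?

Pick 1: A5 covers 5 new elements (b, c, d, e, f).
Pick 2: A3 covers 3 new elements (a, g, i).
Pick 3: A2 covers 1 new elements (h).
Greedy uses 3 sets.

3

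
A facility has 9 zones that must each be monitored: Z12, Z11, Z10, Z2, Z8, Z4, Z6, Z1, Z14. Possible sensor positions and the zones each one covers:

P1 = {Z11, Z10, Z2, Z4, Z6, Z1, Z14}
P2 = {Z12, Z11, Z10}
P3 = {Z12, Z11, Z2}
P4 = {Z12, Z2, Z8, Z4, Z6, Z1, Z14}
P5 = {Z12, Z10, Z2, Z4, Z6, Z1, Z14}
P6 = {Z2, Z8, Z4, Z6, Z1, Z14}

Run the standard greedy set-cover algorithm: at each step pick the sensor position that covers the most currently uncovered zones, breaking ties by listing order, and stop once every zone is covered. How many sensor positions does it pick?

2

Pick 1: P1 covers 7 new zones (Z11, Z10, Z2, Z4, Z6, Z1, Z14).
Pick 2: P4 covers 2 new zones (Z12, Z8).
Greedy uses 2 sensor positions.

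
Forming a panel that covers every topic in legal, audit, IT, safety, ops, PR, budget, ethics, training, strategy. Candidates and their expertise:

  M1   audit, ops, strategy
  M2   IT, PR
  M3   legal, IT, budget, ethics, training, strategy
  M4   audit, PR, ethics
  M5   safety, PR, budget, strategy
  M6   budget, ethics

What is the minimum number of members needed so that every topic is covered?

3

M1, M3, M5 together cover {legal, audit, IT, safety, ops, PR, budget, ethics, training, strategy} — every topic.
No 2 of the 6 members cover everything (all 15 pairs fall short), so 3 is minimum.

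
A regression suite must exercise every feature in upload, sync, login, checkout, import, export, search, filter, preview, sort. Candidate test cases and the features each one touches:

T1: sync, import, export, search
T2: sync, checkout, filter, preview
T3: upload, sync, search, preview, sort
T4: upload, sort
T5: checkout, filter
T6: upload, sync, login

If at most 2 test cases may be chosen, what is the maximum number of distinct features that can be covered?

7

Choosing T1, T2 covers {sync, checkout, import, export, search, filter, preview} — 7 features.
No choice of 2 test cases does better; here upload, login, sort are left uncovered.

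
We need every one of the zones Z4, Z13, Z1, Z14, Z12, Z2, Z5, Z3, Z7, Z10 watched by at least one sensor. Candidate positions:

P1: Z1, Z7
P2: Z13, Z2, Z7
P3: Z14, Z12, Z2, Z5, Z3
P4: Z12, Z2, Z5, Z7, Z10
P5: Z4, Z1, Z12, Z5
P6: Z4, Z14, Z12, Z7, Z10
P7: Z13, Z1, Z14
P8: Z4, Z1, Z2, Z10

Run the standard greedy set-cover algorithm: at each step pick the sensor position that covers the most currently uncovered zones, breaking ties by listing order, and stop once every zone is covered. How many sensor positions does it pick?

3

Pick 1: P3 covers 5 new zones (Z14, Z12, Z2, Z5, Z3).
Pick 2: P6 covers 3 new zones (Z4, Z7, Z10).
Pick 3: P7 covers 2 new zones (Z13, Z1).
Greedy uses 3 sensor positions.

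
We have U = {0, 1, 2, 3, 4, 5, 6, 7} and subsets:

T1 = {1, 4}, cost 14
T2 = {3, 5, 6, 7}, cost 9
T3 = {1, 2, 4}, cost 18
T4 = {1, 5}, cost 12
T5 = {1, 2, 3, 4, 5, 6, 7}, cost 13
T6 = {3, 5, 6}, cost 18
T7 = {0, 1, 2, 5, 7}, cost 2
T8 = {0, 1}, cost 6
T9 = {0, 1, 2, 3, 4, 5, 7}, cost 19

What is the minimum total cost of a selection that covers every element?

15

T5, T7 cover every element at cost 13 + 2 = 15.
Any cover uses at least 2 sets; among all covering selections none totals below 15.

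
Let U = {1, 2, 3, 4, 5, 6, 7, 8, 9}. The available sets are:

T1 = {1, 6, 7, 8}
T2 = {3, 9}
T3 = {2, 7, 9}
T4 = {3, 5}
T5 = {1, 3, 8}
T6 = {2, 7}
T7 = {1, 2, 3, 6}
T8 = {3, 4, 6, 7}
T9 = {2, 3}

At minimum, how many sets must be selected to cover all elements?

T1, T3, T4, T8 together cover {1, 2, 3, 4, 5, 6, 7, 8, 9} — every element.
No 3 of the 9 sets cover everything (all 84 triples fall short), so 4 is minimum.

4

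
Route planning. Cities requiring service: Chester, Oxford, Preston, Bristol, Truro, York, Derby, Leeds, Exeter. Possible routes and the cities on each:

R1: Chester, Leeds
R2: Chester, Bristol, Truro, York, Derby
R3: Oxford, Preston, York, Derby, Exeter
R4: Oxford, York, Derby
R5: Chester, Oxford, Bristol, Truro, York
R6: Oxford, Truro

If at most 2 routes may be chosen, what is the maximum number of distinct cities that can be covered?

8

Choosing R2, R3 covers {Chester, Oxford, Preston, Bristol, Truro, York, Derby, Exeter} — 8 cities.
No choice of 2 routes does better; here Leeds is left uncovered.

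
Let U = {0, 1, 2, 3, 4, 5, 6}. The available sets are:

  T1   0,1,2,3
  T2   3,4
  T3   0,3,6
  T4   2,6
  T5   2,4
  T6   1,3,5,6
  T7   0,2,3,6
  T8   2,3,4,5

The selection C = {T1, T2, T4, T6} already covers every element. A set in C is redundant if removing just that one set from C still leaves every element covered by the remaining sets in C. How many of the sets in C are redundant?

1

Drop T1: 0 uncovered — not redundant.
Drop T2: 4 uncovered — not redundant.
Drop T4: the rest still cover every element — redundant.
Drop T6: 5 uncovered — not redundant.
1 redundant: T4.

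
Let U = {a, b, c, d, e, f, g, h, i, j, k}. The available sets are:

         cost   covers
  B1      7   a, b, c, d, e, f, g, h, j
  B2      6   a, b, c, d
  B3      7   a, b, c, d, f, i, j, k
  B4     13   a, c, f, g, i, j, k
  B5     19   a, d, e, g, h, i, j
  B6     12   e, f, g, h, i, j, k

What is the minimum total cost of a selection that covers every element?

B1, B3 cover every element at cost 7 + 7 = 14.
Any cover uses at least 2 sets; among all covering selections none totals below 14.

14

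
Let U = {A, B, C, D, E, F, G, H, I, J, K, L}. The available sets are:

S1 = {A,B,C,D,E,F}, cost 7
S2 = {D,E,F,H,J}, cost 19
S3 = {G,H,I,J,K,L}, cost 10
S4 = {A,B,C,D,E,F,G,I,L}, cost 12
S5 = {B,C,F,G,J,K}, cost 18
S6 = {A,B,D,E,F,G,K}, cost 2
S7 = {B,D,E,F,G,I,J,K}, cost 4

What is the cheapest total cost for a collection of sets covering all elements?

S1, S3 cover every element at cost 7 + 10 = 17.
Any cover uses at least 2 sets; among all covering selections none totals below 17.
Greedy by coverage-per-cost would pick S6, S7, S3, S1 for 23 — worse than the optimum 17.

17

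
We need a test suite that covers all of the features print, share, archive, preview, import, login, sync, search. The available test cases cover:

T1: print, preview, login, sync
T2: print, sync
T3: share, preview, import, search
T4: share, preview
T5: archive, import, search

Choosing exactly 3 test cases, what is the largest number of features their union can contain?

8

Choosing T1, T3, T5 covers {print, share, archive, preview, import, login, sync, search} — 8 features.
That is all 8 features.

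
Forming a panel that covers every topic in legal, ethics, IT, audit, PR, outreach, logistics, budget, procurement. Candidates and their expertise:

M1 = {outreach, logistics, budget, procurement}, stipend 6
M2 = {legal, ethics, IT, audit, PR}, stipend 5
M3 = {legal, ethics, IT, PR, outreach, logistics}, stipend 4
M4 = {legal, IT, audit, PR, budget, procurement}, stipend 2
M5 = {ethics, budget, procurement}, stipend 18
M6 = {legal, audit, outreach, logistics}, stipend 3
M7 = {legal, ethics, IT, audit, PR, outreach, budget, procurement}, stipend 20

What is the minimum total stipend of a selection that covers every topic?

6

M3, M4 cover every topic at stipend 4 + 2 = 6.
Any cover uses at least 2 members; among all covering selections none totals below 6.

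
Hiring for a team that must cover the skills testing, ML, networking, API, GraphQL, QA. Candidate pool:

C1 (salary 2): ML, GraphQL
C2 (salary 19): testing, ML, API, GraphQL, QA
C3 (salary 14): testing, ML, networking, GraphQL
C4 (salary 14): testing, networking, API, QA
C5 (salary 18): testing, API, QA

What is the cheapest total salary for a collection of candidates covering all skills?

C1, C4 cover every skill at salary 2 + 14 = 16.
Any cover uses at least 2 candidates; among all covering selections none totals below 16.

16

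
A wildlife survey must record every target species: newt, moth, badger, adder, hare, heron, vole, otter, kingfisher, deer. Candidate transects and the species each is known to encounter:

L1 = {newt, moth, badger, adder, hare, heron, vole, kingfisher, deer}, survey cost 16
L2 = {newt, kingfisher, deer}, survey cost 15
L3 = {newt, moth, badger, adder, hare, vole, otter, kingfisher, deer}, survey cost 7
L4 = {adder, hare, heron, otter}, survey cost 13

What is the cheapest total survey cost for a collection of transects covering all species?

20

L3, L4 cover every species at survey cost 7 + 13 = 20.
Any cover uses at least 2 transects; among all covering selections none totals below 20.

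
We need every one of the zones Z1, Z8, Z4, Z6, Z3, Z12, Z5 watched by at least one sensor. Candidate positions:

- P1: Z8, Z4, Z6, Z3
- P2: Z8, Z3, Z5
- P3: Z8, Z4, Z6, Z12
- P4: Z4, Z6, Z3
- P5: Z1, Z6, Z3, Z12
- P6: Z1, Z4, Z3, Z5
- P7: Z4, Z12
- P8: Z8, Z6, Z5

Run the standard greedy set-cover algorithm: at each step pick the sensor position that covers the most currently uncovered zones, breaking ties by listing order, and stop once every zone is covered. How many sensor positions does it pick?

3

Pick 1: P1 covers 4 new zones (Z8, Z4, Z6, Z3).
Pick 2: P5 covers 2 new zones (Z1, Z12).
Pick 3: P2 covers 1 new zones (Z5).
Greedy uses 3 sensor positions. (The true minimum is 2.)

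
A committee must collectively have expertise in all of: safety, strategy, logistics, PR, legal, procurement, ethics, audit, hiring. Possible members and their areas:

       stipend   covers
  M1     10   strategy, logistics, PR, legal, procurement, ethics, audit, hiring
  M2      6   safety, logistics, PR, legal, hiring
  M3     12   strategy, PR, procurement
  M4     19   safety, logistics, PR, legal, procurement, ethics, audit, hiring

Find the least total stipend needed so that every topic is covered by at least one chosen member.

M1, M2 cover every topic at stipend 10 + 6 = 16.
Any cover uses at least 2 members; among all covering selections none totals below 16.

16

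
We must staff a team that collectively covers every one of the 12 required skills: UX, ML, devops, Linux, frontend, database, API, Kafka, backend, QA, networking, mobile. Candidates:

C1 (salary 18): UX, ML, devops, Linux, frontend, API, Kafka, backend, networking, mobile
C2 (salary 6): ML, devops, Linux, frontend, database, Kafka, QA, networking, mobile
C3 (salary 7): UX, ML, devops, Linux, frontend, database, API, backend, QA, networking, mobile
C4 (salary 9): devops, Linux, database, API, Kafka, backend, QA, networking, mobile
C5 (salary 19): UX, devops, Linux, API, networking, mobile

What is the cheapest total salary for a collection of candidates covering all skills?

C2, C3 cover every skill at salary 6 + 7 = 13.
Any cover uses at least 2 candidates; among all covering selections none totals below 13.

13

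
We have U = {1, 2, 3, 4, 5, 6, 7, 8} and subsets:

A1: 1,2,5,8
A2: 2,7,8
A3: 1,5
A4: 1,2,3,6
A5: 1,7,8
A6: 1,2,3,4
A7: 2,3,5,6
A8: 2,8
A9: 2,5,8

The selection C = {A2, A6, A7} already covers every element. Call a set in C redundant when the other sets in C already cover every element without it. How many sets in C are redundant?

0

Drop A2: 7, 8 uncovered — not redundant.
Drop A6: 1, 4 uncovered — not redundant.
Drop A7: 5, 6 uncovered — not redundant.
None of the sets in C is redundant.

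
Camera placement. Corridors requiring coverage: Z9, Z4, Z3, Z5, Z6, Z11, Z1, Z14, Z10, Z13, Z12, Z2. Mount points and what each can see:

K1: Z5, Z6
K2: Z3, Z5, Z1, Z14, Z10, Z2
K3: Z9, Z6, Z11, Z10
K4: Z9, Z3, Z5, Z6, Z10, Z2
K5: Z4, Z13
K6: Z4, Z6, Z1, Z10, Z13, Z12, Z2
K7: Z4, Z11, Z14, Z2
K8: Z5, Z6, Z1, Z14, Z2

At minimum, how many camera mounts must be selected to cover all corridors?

3

K2, K3, K6 together cover {Z9, Z4, Z3, Z5, Z6, Z11, Z1, Z14, Z10, Z13, Z12, Z2} — every corridor.
No 2 of the 8 camera mounts cover everything (all 28 pairs fall short), so 3 is minimum.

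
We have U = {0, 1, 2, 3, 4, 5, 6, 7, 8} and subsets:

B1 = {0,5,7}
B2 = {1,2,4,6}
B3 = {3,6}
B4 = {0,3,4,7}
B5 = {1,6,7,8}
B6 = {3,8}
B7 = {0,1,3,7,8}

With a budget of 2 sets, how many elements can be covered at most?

Choosing B2, B7 covers {0, 1, 2, 3, 4, 6, 7, 8} — 8 elements.
No choice of 2 sets does better; here 5 is left uncovered.

8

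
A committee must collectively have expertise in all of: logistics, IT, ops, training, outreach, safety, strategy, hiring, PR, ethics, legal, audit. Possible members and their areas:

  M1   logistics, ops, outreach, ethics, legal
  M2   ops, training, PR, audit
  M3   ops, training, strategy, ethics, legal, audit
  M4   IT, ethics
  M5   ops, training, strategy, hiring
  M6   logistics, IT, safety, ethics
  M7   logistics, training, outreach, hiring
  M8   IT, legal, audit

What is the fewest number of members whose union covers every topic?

M1, M2, M5, M6 together cover {logistics, IT, ops, training, outreach, safety, strategy, hiring, PR, ethics, legal, audit} — every topic.
No 3 of the 8 members cover everything (all 56 triples fall short), so 4 is minimum.

4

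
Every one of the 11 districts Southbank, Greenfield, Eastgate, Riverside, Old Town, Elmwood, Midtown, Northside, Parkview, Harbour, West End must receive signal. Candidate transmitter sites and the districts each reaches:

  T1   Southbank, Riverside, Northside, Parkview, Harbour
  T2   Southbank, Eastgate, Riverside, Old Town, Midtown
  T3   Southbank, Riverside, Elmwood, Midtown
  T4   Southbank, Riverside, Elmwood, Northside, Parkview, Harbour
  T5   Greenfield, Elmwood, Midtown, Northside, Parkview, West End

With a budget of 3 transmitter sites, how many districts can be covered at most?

Choosing T1, T2, T5 covers {Southbank, Greenfield, Eastgate, Riverside, Old Town, Elmwood, Midtown, Northside, Parkview, Harbour, West End} — 11 districts.
That is all 11 districts.

11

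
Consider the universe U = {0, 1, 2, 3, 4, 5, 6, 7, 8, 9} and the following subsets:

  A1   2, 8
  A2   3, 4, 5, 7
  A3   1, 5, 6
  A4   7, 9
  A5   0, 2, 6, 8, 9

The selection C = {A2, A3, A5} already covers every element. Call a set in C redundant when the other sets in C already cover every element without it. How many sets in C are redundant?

Drop A2: 3, 4, 7 uncovered — not redundant.
Drop A3: 1 uncovered — not redundant.
Drop A5: 0, 2, 8, 9 uncovered — not redundant.
None of the sets in C is redundant.

0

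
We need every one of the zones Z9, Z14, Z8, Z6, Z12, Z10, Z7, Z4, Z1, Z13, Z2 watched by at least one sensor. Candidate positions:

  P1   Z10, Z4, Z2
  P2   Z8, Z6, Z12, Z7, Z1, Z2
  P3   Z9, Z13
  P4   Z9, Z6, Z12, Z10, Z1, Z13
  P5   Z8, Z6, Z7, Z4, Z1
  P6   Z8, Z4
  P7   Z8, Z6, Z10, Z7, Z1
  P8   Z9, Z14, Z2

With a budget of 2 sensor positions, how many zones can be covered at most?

9

Choosing P2, P4 covers {Z9, Z8, Z6, Z12, Z10, Z7, Z1, Z13, Z2} — 9 zones.
No choice of 2 sensor positions does better; here Z14, Z4 are left uncovered.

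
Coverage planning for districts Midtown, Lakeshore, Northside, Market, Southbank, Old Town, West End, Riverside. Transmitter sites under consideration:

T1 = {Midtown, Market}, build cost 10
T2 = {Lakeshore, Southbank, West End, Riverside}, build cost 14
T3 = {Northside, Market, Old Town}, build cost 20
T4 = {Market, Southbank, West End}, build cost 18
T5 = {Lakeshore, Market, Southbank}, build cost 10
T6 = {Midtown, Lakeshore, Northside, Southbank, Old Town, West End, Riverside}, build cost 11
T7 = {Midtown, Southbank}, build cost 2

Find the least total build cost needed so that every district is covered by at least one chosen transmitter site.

21

T1, T6 cover every district at build cost 10 + 11 = 21.
Any cover uses at least 2 transmitter sites; among all covering selections none totals below 21.
Greedy by coverage-per-build cost would pick T7, T6, T1 for 23 — worse than the optimum 21.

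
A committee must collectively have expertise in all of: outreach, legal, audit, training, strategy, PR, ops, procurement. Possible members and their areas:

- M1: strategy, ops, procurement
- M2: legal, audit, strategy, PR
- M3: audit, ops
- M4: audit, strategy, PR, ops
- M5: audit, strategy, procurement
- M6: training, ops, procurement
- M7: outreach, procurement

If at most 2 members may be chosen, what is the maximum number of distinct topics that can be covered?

Choosing M2, M6 covers {legal, audit, training, strategy, PR, ops, procurement} — 7 topics.
No choice of 2 members does better; here outreach is left uncovered.

7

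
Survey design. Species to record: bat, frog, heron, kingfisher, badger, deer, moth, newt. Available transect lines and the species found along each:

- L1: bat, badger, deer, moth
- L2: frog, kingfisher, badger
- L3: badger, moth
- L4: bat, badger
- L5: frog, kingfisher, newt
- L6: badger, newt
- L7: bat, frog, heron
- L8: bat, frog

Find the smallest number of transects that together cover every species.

L1, L5, L7 together cover {bat, frog, heron, kingfisher, badger, deer, moth, newt} — every species.
No 2 of the 8 transects cover everything (all 28 pairs fall short), so 3 is minimum.

3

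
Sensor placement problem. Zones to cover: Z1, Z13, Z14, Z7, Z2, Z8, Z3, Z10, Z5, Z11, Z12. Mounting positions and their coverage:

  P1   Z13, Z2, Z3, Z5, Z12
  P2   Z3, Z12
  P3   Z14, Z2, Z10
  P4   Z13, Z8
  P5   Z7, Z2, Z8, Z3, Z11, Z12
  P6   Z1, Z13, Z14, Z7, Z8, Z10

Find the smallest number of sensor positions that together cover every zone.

P1, P5, P6 together cover {Z1, Z13, Z14, Z7, Z2, Z8, Z3, Z10, Z5, Z11, Z12} — every zone.
No 2 of the 6 sensor positions cover everything (all 15 pairs fall short), so 3 is minimum.

3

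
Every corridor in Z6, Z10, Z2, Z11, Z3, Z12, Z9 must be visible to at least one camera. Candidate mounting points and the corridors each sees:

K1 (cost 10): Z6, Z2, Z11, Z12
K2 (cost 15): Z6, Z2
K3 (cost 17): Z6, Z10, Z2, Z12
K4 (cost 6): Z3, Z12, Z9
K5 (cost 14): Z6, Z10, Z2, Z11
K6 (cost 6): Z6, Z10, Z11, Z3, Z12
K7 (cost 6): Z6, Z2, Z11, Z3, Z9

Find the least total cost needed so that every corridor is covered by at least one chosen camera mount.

K6, K7 cover every corridor at cost 6 + 6 = 12.
Any cover uses at least 2 camera mounts; among all covering selections none totals below 12.

12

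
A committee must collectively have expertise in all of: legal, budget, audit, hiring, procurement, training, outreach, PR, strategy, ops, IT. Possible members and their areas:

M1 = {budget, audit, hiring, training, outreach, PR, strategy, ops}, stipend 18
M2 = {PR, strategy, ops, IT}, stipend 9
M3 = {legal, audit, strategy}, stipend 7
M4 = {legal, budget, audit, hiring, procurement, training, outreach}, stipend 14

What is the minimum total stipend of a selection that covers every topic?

M2, M4 cover every topic at stipend 9 + 14 = 23.
Any cover uses at least 2 members; among all covering selections none totals below 23.

23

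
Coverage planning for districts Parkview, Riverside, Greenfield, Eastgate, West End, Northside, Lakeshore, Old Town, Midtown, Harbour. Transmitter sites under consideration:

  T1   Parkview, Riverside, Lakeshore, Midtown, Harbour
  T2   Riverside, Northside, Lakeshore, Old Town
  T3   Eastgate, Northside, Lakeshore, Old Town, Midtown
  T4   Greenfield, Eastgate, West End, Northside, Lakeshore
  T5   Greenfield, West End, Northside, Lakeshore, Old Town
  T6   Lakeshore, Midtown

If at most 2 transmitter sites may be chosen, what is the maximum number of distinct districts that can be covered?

9

Choosing T1, T4 covers {Parkview, Riverside, Greenfield, Eastgate, West End, Northside, Lakeshore, Midtown, Harbour} — 9 districts.
No choice of 2 transmitter sites does better; here Old Town is left uncovered.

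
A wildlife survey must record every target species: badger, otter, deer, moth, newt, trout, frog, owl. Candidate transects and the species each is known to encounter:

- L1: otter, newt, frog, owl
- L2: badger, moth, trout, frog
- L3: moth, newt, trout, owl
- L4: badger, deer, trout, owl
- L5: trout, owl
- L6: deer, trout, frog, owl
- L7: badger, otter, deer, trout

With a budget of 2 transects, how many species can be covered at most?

7

Choosing L1, L2 covers {badger, otter, moth, newt, trout, frog, owl} — 7 species.
No choice of 2 transects does better; here deer is left uncovered.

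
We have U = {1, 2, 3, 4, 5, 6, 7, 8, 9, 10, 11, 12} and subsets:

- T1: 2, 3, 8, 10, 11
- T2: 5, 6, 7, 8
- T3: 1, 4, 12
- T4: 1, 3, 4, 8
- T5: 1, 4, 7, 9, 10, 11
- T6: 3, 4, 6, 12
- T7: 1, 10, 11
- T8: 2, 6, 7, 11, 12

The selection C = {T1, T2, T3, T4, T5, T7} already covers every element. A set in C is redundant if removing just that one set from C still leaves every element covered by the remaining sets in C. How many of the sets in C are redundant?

2

Drop T1: 2 uncovered — not redundant.
Drop T2: 5, 6 uncovered — not redundant.
Drop T3: 12 uncovered — not redundant.
Drop T4: the rest still cover every element — redundant.
Drop T5: 9 uncovered — not redundant.
Drop T7: the rest still cover every element — redundant.
2 redundant: T4, T7.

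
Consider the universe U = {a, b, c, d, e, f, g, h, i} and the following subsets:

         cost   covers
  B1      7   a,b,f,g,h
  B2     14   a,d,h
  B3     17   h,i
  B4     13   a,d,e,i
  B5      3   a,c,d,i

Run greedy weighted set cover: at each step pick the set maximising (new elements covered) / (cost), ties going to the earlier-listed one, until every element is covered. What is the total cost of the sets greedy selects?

23

Pick 1: B5 adds 4 new (a, c, d, i) at cost 3 (ratio 4/3).
Pick 2: B1 adds 4 new (b, f, g, h) at cost 7 (ratio 4/7).
Pick 3: B4 adds 1 new (e) at cost 13 (ratio 1/13).
Greedy total cost: 3 + 7 + 13 = 23.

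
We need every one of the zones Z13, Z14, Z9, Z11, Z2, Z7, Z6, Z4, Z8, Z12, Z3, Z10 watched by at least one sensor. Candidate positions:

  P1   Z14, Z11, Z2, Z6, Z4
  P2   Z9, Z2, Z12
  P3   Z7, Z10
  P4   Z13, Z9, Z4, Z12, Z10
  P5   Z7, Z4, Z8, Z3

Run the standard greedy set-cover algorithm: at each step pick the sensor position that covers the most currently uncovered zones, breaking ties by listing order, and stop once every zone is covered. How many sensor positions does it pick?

3

Pick 1: P1 covers 5 new zones (Z14, Z11, Z2, Z6, Z4).
Pick 2: P4 covers 4 new zones (Z13, Z9, Z12, Z10).
Pick 3: P5 covers 3 new zones (Z7, Z8, Z3).
Greedy uses 3 sensor positions.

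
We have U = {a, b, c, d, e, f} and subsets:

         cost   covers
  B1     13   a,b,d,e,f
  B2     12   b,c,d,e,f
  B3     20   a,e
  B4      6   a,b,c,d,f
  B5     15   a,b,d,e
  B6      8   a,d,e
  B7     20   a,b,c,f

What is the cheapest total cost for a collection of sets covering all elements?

B4, B6 cover every element at cost 6 + 8 = 14.
Any cover uses at least 2 sets; among all covering selections none totals below 14.

14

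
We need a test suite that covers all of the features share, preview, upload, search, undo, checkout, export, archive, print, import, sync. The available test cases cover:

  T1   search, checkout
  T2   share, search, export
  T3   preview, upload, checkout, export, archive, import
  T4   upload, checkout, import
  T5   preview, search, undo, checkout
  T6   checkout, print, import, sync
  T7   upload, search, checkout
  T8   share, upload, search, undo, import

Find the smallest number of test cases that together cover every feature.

3

T3, T6, T8 together cover {share, preview, upload, search, undo, checkout, export, archive, print, import, sync} — every feature.
No 2 of the 8 test cases cover everything (all 28 pairs fall short), so 3 is minimum.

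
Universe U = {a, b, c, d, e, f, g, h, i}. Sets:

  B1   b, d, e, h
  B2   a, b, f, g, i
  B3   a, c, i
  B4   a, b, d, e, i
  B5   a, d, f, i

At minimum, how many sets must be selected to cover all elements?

3

B1, B2, B3 together cover {a, b, c, d, e, f, g, h, i} — every element.
No 2 of the 5 sets cover everything (all 10 pairs fall short), so 3 is minimum.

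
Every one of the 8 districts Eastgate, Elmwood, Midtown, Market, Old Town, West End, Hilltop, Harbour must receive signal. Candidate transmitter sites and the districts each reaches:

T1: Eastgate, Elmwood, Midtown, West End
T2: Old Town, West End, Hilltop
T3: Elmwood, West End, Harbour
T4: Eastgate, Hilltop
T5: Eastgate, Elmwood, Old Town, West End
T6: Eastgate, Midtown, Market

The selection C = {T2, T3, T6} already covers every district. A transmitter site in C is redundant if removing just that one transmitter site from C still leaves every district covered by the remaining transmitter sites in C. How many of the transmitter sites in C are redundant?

Drop T2: Old Town, Hilltop uncovered — not redundant.
Drop T3: Elmwood, Harbour uncovered — not redundant.
Drop T6: Eastgate, Midtown, Market uncovered — not redundant.
None of the transmitter sites in C is redundant.

0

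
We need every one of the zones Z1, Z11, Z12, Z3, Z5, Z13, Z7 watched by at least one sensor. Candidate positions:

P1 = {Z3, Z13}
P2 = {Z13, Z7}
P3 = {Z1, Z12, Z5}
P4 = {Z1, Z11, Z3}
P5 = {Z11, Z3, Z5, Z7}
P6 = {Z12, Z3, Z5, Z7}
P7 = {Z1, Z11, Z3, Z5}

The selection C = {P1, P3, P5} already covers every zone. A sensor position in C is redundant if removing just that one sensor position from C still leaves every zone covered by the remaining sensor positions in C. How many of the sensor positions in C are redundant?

Drop P1: Z13 uncovered — not redundant.
Drop P3: Z1, Z12 uncovered — not redundant.
Drop P5: Z11, Z7 uncovered — not redundant.
None of the sensor positions in C is redundant.

0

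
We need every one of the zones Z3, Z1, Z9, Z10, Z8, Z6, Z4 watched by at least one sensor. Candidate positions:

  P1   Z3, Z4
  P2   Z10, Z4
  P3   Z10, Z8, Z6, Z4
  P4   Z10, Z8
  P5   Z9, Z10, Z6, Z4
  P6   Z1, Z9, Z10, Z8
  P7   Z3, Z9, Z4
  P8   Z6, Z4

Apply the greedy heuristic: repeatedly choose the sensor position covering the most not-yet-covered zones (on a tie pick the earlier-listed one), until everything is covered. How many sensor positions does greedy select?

Pick 1: P3 covers 4 new zones (Z10, Z8, Z6, Z4).
Pick 2: P6 covers 2 new zones (Z1, Z9).
Pick 3: P1 covers 1 new zones (Z3).
Greedy uses 3 sensor positions.

3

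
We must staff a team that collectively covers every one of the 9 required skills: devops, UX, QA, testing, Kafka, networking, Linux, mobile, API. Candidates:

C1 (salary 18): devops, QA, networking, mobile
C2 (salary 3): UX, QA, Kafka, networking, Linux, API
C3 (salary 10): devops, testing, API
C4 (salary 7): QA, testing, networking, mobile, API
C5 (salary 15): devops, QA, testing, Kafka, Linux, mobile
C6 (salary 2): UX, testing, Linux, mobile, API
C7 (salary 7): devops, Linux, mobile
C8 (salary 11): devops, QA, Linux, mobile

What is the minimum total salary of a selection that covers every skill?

12

C2, C6, C7 cover every skill at salary 3 + 2 + 7 = 12.
Any cover uses at least 2 candidates; among all covering selections none totals below 12.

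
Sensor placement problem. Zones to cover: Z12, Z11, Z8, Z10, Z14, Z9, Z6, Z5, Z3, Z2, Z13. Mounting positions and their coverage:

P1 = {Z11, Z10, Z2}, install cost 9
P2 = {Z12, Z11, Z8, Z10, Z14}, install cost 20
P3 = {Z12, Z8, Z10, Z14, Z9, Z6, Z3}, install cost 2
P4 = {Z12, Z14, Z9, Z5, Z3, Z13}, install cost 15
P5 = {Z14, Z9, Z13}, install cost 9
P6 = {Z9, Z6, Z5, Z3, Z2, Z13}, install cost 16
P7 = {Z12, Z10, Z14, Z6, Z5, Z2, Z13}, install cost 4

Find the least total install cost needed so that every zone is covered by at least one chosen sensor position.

15

P1, P3, P7 cover every zone at install cost 9 + 2 + 4 = 15.
Any cover uses at least 2 sensor positions; among all covering selections none totals below 15.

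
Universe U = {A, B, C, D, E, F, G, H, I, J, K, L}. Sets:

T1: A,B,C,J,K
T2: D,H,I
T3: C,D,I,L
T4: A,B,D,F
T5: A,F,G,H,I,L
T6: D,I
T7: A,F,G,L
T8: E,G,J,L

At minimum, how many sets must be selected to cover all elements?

4

T1, T2, T4, T8 together cover {A, B, C, D, E, F, G, H, I, J, K, L} — every element.
No 3 of the 8 sets cover everything (all 56 triples fall short), so 4 is minimum.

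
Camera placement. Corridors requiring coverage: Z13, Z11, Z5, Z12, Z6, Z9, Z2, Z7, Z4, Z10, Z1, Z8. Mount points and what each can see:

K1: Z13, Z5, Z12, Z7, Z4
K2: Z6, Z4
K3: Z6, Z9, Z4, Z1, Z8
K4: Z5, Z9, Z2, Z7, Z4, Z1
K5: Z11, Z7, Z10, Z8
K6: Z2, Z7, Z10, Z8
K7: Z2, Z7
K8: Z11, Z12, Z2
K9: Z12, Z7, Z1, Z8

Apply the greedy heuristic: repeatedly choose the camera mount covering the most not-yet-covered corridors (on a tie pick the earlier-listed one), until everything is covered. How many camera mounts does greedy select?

Pick 1: K4 covers 6 new corridors (Z5, Z9, Z2, Z7, Z4, Z1).
Pick 2: K5 covers 3 new corridors (Z11, Z10, Z8).
Pick 3: K1 covers 2 new corridors (Z13, Z12).
Pick 4: K2 covers 1 new corridors (Z6).
Greedy uses 4 camera mounts.

4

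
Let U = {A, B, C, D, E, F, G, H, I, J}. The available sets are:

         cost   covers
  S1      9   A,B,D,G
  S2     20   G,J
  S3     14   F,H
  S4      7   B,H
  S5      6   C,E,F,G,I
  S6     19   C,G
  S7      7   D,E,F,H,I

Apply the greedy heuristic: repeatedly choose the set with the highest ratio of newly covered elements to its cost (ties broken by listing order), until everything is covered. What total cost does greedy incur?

Pick 1: S5 adds 5 new (C, E, F, G, I) at cost 6 (ratio 5/6).
Pick 2: S1 adds 3 new (A, B, D) at cost 9 (ratio 3/9).
Pick 3: S4 adds 1 new (H) at cost 7 (ratio 1/7).
Pick 4: S2 adds 1 new (J) at cost 20 (ratio 1/20).
Greedy total cost: 6 + 9 + 7 + 20 = 42.

42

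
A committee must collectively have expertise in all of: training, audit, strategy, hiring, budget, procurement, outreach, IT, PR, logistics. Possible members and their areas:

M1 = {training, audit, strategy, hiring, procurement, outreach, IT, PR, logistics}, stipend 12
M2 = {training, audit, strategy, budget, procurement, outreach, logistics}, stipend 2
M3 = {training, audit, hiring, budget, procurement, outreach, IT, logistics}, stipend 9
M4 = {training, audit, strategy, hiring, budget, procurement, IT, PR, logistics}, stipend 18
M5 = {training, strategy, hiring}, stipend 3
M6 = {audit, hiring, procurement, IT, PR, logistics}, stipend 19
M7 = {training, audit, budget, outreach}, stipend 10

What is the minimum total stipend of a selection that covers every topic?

14

M1, M2 cover every topic at stipend 12 + 2 = 14.
Any cover uses at least 2 members; among all covering selections none totals below 14.
Greedy by coverage-per-stipend would pick M2, M5, M1 for 17 — worse than the optimum 14.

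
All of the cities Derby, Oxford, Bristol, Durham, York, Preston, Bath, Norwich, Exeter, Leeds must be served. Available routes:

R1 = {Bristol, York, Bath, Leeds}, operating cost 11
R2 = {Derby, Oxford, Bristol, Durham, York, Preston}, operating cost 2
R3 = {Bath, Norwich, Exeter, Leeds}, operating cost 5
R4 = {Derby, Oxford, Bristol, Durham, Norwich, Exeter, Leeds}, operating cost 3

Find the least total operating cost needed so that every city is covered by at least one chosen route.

7

R2, R3 cover every city at operating cost 2 + 5 = 7.
Any cover uses at least 2 routes; among all covering selections none totals below 7.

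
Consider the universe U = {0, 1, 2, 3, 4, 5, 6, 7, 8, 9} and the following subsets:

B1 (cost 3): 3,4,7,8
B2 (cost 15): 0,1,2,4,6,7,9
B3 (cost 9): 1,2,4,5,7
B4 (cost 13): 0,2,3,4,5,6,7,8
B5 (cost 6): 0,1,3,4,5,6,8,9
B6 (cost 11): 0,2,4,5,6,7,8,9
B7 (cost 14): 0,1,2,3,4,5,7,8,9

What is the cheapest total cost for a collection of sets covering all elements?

B3, B5 cover every element at cost 9 + 6 = 15.
Any cover uses at least 2 sets; among all covering selections none totals below 15.
Greedy by coverage-per-cost would pick B1, B5, B3 for 18 — worse than the optimum 15.

15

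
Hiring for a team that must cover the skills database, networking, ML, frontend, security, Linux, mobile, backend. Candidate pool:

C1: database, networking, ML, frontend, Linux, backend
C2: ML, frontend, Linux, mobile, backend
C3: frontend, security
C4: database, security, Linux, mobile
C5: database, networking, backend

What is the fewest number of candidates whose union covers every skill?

2

C1, C4 together cover {database, networking, ML, frontend, security, Linux, mobile, backend} — every skill.
No single candidate contains all 8 skills, so 2 is optimal.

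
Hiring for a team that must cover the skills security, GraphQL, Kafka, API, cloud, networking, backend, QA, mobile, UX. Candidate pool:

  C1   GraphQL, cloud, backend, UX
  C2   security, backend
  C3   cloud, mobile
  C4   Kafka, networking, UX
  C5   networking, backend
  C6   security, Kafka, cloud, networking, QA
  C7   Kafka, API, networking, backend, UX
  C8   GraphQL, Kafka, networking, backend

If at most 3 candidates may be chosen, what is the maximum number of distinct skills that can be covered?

Choosing C1, C3, C6 covers {security, GraphQL, Kafka, cloud, networking, backend, QA, mobile, UX} — 9 skills.
No choice of 3 candidates does better; here API is left uncovered.

9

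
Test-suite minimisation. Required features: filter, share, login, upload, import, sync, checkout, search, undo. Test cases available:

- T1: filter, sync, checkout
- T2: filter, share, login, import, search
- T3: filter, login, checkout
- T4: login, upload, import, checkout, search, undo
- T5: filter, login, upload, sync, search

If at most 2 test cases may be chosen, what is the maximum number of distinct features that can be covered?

Choosing T1, T4 covers {filter, login, upload, import, sync, checkout, search, undo} — 8 features.
No choice of 2 test cases does better; here share is left uncovered.

8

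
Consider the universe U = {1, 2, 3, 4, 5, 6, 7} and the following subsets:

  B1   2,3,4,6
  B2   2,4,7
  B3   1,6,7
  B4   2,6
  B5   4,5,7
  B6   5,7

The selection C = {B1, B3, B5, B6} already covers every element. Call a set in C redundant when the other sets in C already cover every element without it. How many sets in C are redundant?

2

Drop B1: 2, 3 uncovered — not redundant.
Drop B3: 1 uncovered — not redundant.
Drop B5: the rest still cover every element — redundant.
Drop B6: the rest still cover every element — redundant.
2 redundant: B5, B6.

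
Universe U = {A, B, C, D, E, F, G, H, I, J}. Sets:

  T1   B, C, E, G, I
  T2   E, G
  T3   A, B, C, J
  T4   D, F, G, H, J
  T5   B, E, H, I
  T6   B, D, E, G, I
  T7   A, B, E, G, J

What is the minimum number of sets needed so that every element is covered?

3

T1, T3, T4 together cover {A, B, C, D, E, F, G, H, I, J} — every element.
No 2 of the 7 sets cover everything (all 21 pairs fall short), so 3 is minimum.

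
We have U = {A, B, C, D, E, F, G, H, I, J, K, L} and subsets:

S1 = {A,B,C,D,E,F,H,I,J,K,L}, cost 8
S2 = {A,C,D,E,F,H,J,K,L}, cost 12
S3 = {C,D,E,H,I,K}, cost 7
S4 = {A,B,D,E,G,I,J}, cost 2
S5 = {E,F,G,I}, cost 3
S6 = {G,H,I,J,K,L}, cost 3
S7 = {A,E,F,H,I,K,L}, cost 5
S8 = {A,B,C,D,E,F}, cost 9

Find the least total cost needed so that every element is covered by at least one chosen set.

S1, S4 cover every element at cost 8 + 2 = 10.
Any cover uses at least 2 sets; among all covering selections none totals below 10.
Greedy by coverage-per-cost would pick S4, S6, S5, S3 for 15 — worse than the optimum 10.

10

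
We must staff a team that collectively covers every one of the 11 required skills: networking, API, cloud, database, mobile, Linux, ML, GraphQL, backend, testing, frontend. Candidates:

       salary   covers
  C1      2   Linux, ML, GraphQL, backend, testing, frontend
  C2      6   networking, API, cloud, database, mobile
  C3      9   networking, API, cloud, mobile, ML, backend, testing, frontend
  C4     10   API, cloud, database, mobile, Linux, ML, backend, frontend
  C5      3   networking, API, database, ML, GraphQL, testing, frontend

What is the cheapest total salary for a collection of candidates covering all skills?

8

C1, C2 cover every skill at salary 2 + 6 = 8.
Any cover uses at least 2 candidates; among all covering selections none totals below 8.
Greedy by coverage-per-salary would pick C1, C5, C2 for 11 — worse than the optimum 8.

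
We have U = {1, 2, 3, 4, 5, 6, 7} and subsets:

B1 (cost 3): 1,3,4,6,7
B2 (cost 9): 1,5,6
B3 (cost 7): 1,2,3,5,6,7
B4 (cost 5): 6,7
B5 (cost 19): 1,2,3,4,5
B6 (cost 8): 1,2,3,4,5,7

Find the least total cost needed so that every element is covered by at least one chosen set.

10

B1, B3 cover every element at cost 3 + 7 = 10.
Any cover uses at least 2 sets; among all covering selections none totals below 10.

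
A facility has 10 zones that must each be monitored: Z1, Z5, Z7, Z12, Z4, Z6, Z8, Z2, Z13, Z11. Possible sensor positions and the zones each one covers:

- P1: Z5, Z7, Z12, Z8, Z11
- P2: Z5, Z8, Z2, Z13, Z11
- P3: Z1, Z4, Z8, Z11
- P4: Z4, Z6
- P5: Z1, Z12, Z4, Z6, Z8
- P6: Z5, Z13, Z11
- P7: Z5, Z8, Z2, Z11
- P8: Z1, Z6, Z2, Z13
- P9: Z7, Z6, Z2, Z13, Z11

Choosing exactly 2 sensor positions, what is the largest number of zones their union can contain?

Choosing P1, P8 covers {Z1, Z5, Z7, Z12, Z6, Z8, Z2, Z13, Z11} — 9 zones.
No choice of 2 sensor positions does better; here Z4 is left uncovered.

9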